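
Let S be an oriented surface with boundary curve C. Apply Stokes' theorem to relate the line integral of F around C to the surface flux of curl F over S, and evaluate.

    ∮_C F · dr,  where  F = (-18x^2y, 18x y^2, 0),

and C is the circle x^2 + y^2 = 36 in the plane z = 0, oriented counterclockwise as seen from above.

Let S be the flat disk x^2 + y^2 ≤ 36 in the plane z = 0, with upward unit normal n̂ = ẑ. By Stokes' theorem,

    ∮_C F · dr = ∬_S (∇ × F) · n̂ dS = ∬_D (curl F)_z dA,

where D is the disk x^2 + y^2 ≤ 36.

Compute the curl of F = (-18x^2y, 18x y^2, 0):
    (∇ × F)_x = ∂F_z/∂y - ∂F_y/∂z = 0,
    (∇ × F)_y = ∂F_x/∂z - ∂F_z/∂x = 0,
    (∇ × F)_z = ∂F_y/∂x - ∂F_x/∂y = 18x^2 + 18y^2.

On z = 0, (curl F)_z = 18x^2 + 18y^2.

Convert to polar (x = r cos θ, y = r sin θ, dA = r dr dθ); the integrand becomes 18r^2, so

    ∬_D (curl F)_z dA = ∫_0^{2π} ∫_0^{6} (18r^2) · r dr dθ.

Inner (r from 0 to 6): 5832.
Outer (θ from 0 to 2π): 11664π.

Therefore ∮_C F · dr = 11664π.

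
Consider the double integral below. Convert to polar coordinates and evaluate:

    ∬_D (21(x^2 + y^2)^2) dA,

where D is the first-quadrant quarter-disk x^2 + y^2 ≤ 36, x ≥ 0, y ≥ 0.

The region D is 0 ≤ r ≤ 6, 0 ≤ θ ≤ π/2 in polar coordinates, where x = r cos(θ), y = r sin(θ), and dA = r dr dθ.

Under the substitution, the integrand becomes 21r^4, so

    ∬_D (21(x^2 + y^2)^2) dA = ∫_{0}^{π/2} ∫_{0}^{6} (21r^4) · r dr dθ.

Inner integral (in r): ∫_{0}^{6} (21r^4) · r dr = 163296.

Outer integral (in θ): ∫_{0}^{π/2} (163296) dθ = 81648π.

Therefore ∬_D (21(x^2 + y^2)^2) dA = 81648π.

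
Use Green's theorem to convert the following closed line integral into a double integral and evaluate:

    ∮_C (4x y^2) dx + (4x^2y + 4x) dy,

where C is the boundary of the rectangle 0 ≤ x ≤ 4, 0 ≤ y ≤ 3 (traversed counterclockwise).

Green's theorem converts the closed line integral into a double integral over the enclosed region D:

    ∮_C P dx + Q dy = ∬_D (∂Q/∂x - ∂P/∂y) dA.

Here P = 4x y^2, Q = 4x^2y + 4x, so

    ∂Q/∂x = 8x y + 4,    ∂P/∂y = 8x y,
    ∂Q/∂x - ∂P/∂y = 4.

D is the region 0 ≤ x ≤ 4, 0 ≤ y ≤ 3. Evaluating the double integral:

    ∬_D (4) dA = ∫_0^{4} ∫_0^{3} (4) dy dx.

Inner (y from 0 to 3): 12.
Outer (x from 0 to 4): 48.

Therefore ∮_C P dx + Q dy = 48.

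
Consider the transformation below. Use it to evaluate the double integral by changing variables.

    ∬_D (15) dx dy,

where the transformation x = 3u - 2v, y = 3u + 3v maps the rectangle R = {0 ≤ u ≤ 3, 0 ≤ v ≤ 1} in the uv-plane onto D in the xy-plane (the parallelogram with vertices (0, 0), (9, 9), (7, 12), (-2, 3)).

Compute the Jacobian determinant of (x, y) with respect to (u, v):

    ∂(x,y)/∂(u,v) = | 3  -2 | = (3)(3) - (-2)(3) = 15.
                   | 3  3 |

Its absolute value is |J| = 15 (the area scaling factor).

Substituting x = 3u - 2v, y = 3u + 3v into the integrand,

    15 → 15,

so the integral becomes

    ∬_R (15) · |J| du dv = ∫_0^3 ∫_0^1 (225) dv du.

Inner (v): 225.
Outer (u): 675.

Therefore ∬_D (15) dx dy = 675.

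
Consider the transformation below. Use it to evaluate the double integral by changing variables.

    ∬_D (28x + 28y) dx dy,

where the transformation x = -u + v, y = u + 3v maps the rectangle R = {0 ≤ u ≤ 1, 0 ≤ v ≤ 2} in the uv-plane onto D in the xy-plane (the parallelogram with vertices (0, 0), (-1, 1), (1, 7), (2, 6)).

Compute the Jacobian determinant of (x, y) with respect to (u, v):

    ∂(x,y)/∂(u,v) = | -1  1 | = (-1)(3) - (1)(1) = -4.
                   | 1  3 |

Its absolute value is |J| = 4 (the area scaling factor).

Substituting x = -u + v, y = u + 3v into the integrand,

    28x + 28y → 112v,

so the integral becomes

    ∬_R (112v) · |J| du dv = ∫_0^1 ∫_0^2 (448v) dv du.

Inner (v): 896.
Outer (u): 896.

Therefore ∬_D (28x + 28y) dx dy = 896.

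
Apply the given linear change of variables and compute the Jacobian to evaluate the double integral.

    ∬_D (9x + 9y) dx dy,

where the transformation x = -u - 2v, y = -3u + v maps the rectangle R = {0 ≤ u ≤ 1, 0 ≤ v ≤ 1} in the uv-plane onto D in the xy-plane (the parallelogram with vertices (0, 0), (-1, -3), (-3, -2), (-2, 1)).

Compute the Jacobian determinant of (x, y) with respect to (u, v):

    ∂(x,y)/∂(u,v) = | -1  -2 | = (-1)(1) - (-2)(-3) = -7.
                   | -3  1 |

Its absolute value is |J| = 7 (the area scaling factor).

Substituting x = -u - 2v, y = -3u + v into the integrand,

    9x + 9y → -36u - 9v,

so the integral becomes

    ∬_R (-36u - 9v) · |J| du dv = ∫_0^1 ∫_0^1 (-252u - 63v) dv du.

Inner (v): -252u - 63/2.
Outer (u): -315/2.

Therefore ∬_D (9x + 9y) dx dy = -315/2.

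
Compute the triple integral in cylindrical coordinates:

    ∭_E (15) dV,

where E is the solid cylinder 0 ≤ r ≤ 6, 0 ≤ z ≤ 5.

In cylindrical coordinates, x = r cos(θ), y = r sin(θ), z = z, and dV = r dr dθ dz.

The integrand becomes 15, so

    ∭_E (15) dV = ∫_{0}^{2π} ∫_{0}^{6} ∫_{0}^{5} (15) · r dz dr dθ.

Inner (z): 75r.
Middle (r from 0 to 6): 1350.
Outer (θ): 2700π.

Therefore the triple integral equals 2700π.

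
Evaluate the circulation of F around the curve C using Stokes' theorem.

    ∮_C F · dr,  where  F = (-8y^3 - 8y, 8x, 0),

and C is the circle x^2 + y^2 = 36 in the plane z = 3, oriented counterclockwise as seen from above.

Let S be the flat disk x^2 + y^2 ≤ 36 in the plane z = 3, with upward unit normal n̂ = ẑ. By Stokes' theorem,

    ∮_C F · dr = ∬_S (∇ × F) · n̂ dS = ∬_D (curl F)_z dA,

where D is the disk x^2 + y^2 ≤ 36.

Compute the curl of F = (-8y^3 - 8y, 8x, 0):
    (∇ × F)_x = ∂F_z/∂y - ∂F_y/∂z = 0,
    (∇ × F)_y = ∂F_x/∂z - ∂F_z/∂x = 0,
    (∇ × F)_z = ∂F_y/∂x - ∂F_x/∂y = 24y^2 + 16.

On z = 3, (curl F)_z = 24y^2 + 16.

Convert to polar (x = r cos θ, y = r sin θ, dA = r dr dθ); the integrand becomes 24r^2sin(θ)^2 + 16, so

    ∬_D (curl F)_z dA = ∫_0^{2π} ∫_0^{6} (24r^2sin(θ)^2 + 16) · r dr dθ.

Inner (r from 0 to 6): 7776sin(θ)^2 + 288.
Outer (θ from 0 to 2π): 8352π.

Therefore ∮_C F · dr = 8352π.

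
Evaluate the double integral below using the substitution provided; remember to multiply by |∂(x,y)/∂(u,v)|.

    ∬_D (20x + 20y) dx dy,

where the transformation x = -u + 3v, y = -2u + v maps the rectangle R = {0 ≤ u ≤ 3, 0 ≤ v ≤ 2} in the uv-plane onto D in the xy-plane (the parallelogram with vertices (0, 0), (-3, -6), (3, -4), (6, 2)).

Compute the Jacobian determinant of (x, y) with respect to (u, v):

    ∂(x,y)/∂(u,v) = | -1  3 | = (-1)(1) - (3)(-2) = 5.
                   | -2  1 |

Its absolute value is |J| = 5 (the area scaling factor).

Substituting x = -u + 3v, y = -2u + v into the integrand,

    20x + 20y → -60u + 80v,

so the integral becomes

    ∬_R (-60u + 80v) · |J| du dv = ∫_0^3 ∫_0^2 (-300u + 400v) dv du.

Inner (v): 800 - 600u.
Outer (u): -300.

Therefore ∬_D (20x + 20y) dx dy = -300.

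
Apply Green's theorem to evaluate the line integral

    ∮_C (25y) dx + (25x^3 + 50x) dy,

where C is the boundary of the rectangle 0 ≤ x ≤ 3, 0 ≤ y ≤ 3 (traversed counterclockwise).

Green's theorem converts the closed line integral into a double integral over the enclosed region D:

    ∮_C P dx + Q dy = ∬_D (∂Q/∂x - ∂P/∂y) dA.

Here P = 25y, Q = 25x^3 + 50x, so

    ∂Q/∂x = 75x^2 + 50,    ∂P/∂y = 25,
    ∂Q/∂x - ∂P/∂y = 75x^2 + 25.

D is the region 0 ≤ x ≤ 3, 0 ≤ y ≤ 3. Evaluating the double integral:

    ∬_D (75x^2 + 25) dA = ∫_0^{3} ∫_0^{3} (75x^2 + 25) dy dx.

Inner (y from 0 to 3): 225x^2 + 75.
Outer (x from 0 to 3): 2250.

Therefore ∮_C P dx + Q dy = 2250.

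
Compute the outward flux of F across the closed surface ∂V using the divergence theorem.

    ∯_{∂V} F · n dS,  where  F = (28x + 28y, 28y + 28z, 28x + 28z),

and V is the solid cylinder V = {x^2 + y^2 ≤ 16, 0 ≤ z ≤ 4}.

By the divergence theorem,

    ∯_{∂V} F · n dS = ∭_V (∇ · F) dV.

Compute the divergence:
    ∇ · F = ∂F_x/∂x + ∂F_y/∂y + ∂F_z/∂z = 28 + 28 + 28 = 84.

In cylindrical coordinates, x = r cos(θ), y = r sin(θ), z = z, dV = r dr dθ dz, with 0 ≤ r ≤ 4, 0 ≤ θ ≤ 2π, 0 ≤ z ≤ 4.

The integrand, after substitution and multiplying by the volume element, becomes (84) · r, so

    ∭_V (∇·F) dV = ∫_0^{2π} ∫_0^{4} ∫_0^{4} (84) · r dz dr dθ.

Inner (z from 0 to 4): 336r.
Middle (r from 0 to 4): 2688.
Outer (θ from 0 to 2π): 5376π.

Therefore ∯_{∂V} F · n dS = 5376π.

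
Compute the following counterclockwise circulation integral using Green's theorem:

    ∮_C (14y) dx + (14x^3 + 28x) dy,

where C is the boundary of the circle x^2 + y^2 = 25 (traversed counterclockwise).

Green's theorem converts the closed line integral into a double integral over the enclosed region D:

    ∮_C P dx + Q dy = ∬_D (∂Q/∂x - ∂P/∂y) dA.

Here P = 14y, Q = 14x^3 + 28x, so

    ∂Q/∂x = 42x^2 + 28,    ∂P/∂y = 14,
    ∂Q/∂x - ∂P/∂y = 42x^2 + 14.

D is the region x^2 + y^2 ≤ 25. Evaluating the double integral:

In polar coordinates (x = r cos θ, y = r sin θ, dA = r dr dθ) the integrand becomes 42r^2cos(θ)^2 + 14, so

    ∬_D (42x^2 + 14) dA = ∫_0^{2π} ∫_0^{5} (42r^2cos(θ)^2 + 14) · r dr dθ.

Inner (r from 0 to 5): 13125cos(θ)^2/2 + 175.
Outer (θ from 0 to 2π): 13825π/2.

Therefore ∮_C P dx + Q dy = 13825π/2.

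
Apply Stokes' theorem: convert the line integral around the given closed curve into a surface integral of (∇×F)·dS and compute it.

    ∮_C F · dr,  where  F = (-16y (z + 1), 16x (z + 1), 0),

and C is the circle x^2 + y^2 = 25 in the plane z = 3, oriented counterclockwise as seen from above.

Let S be the flat disk x^2 + y^2 ≤ 25 in the plane z = 3, with upward unit normal n̂ = ẑ. By Stokes' theorem,

    ∮_C F · dr = ∬_S (∇ × F) · n̂ dS = ∬_D (curl F)_z dA,

where D is the disk x^2 + y^2 ≤ 25.

Compute the curl of F = (-16y (z + 1), 16x (z + 1), 0):
    (∇ × F)_x = ∂F_z/∂y - ∂F_y/∂z = -16x,
    (∇ × F)_y = ∂F_x/∂z - ∂F_z/∂x = -16y,
    (∇ × F)_z = ∂F_y/∂x - ∂F_x/∂y = 32z + 32.

On z = 3, (curl F)_z = 128.

Convert to polar (x = r cos θ, y = r sin θ, dA = r dr dθ); the integrand becomes 128, so

    ∬_D (curl F)_z dA = ∫_0^{2π} ∫_0^{5} (128) · r dr dθ.

Inner (r from 0 to 5): 1600.
Outer (θ from 0 to 2π): 3200π.

Therefore ∮_C F · dr = 3200π.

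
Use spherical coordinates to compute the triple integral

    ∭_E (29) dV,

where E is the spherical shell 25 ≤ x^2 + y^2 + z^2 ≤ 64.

In spherical coordinates, x = ρ sin(φ) cos(θ), y = ρ sin(φ) sin(θ), z = ρ cos(φ), and dV = ρ^2 sin(φ) dρ dφ dθ.

The integrand becomes 29, so

    ∭_E (29) dV = ∫_{0}^{2π} ∫_{0}^{π} ∫_{5}^{8} (29) · ρ^2 sin(φ) dρ dφ dθ.

Inner (ρ): 3741sin(φ).
Middle (φ): 7482.
Outer (θ): 14964π.

Therefore the triple integral equals 14964π.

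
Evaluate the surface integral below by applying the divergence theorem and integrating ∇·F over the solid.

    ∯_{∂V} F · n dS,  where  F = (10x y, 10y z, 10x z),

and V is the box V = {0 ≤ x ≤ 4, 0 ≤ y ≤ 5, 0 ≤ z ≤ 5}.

By the divergence theorem,

    ∯_{∂V} F · n dS = ∭_V (∇ · F) dV.

Compute the divergence:
    ∇ · F = ∂F_x/∂x + ∂F_y/∂y + ∂F_z/∂z = 10y + 10z + 10x = 10x + 10y + 10z.

V is a rectangular box, so dV = dx dy dz with 0 ≤ x ≤ 4, 0 ≤ y ≤ 5, 0 ≤ z ≤ 5.

Integrate (10x + 10y + 10z) over V as an iterated integral:

    ∭_V (∇·F) dV = ∫_0^{4} ∫_0^{5} ∫_0^{5} (10x + 10y + 10z) dz dy dx.

Inner (z from 0 to 5): 50x + 50y + 125.
Middle (y from 0 to 5): 250x + 1250.
Outer (x from 0 to 4): 7000.

Therefore ∯_{∂V} F · n dS = 7000.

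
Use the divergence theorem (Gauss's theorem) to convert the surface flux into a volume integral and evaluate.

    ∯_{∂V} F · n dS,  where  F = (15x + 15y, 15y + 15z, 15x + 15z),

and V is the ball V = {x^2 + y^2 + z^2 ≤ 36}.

By the divergence theorem,

    ∯_{∂V} F · n dS = ∭_V (∇ · F) dV.

Compute the divergence:
    ∇ · F = ∂F_x/∂x + ∂F_y/∂y + ∂F_z/∂z = 15 + 15 + 15 = 45.

In spherical coordinates, x = ρ sin(φ) cos(θ), y = ρ sin(φ) sin(θ), z = ρ cos(φ), dV = ρ^2 sin(φ) dρ dφ dθ, with 0 ≤ ρ ≤ 6, 0 ≤ φ ≤ π, 0 ≤ θ ≤ 2π.

The integrand, after substitution and multiplying by the volume element, becomes (45) · ρ^2 sin(φ), so

    ∭_V (∇·F) dV = ∫_0^{2π} ∫_0^{π} ∫_0^{6} (45) · ρ^2 sin(φ) dρ dφ dθ.

Inner (ρ from 0 to 6): 3240sin(φ).
Middle (φ from 0 to π): 6480.
Outer (θ from 0 to 2π): 12960π.

Therefore ∯_{∂V} F · n dS = 12960π.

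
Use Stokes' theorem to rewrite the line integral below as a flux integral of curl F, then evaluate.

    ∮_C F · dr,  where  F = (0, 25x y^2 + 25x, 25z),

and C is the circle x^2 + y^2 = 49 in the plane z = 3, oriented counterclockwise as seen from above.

Let S be the flat disk x^2 + y^2 ≤ 49 in the plane z = 3, with upward unit normal n̂ = ẑ. By Stokes' theorem,

    ∮_C F · dr = ∬_S (∇ × F) · n̂ dS = ∬_D (curl F)_z dA,

where D is the disk x^2 + y^2 ≤ 49.

Compute the curl of F = (0, 25x y^2 + 25x, 25z):
    (∇ × F)_x = ∂F_z/∂y - ∂F_y/∂z = 0,
    (∇ × F)_y = ∂F_x/∂z - ∂F_z/∂x = 0,
    (∇ × F)_z = ∂F_y/∂x - ∂F_x/∂y = 25y^2 + 25.

On z = 3, (curl F)_z = 25y^2 + 25.

Convert to polar (x = r cos θ, y = r sin θ, dA = r dr dθ); the integrand becomes 25r^2sin(θ)^2 + 25, so

    ∬_D (curl F)_z dA = ∫_0^{2π} ∫_0^{7} (25r^2sin(θ)^2 + 25) · r dr dθ.

Inner (r from 0 to 7): 60025sin(θ)^2/4 + 1225/2.
Outer (θ from 0 to 2π): 64925π/4.

Therefore ∮_C F · dr = 64925π/4.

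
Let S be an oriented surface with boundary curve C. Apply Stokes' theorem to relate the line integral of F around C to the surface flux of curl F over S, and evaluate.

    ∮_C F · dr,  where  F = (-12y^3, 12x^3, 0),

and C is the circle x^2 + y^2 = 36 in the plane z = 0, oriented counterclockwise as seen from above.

Let S be the flat disk x^2 + y^2 ≤ 36 in the plane z = 0, with upward unit normal n̂ = ẑ. By Stokes' theorem,

    ∮_C F · dr = ∬_S (∇ × F) · n̂ dS = ∬_D (curl F)_z dA,

where D is the disk x^2 + y^2 ≤ 36.

Compute the curl of F = (-12y^3, 12x^3, 0):
    (∇ × F)_x = ∂F_z/∂y - ∂F_y/∂z = 0,
    (∇ × F)_y = ∂F_x/∂z - ∂F_z/∂x = 0,
    (∇ × F)_z = ∂F_y/∂x - ∂F_x/∂y = 36x^2 + 36y^2.

On z = 0, (curl F)_z = 36x^2 + 36y^2.

Convert to polar (x = r cos θ, y = r sin θ, dA = r dr dθ); the integrand becomes 36r^2, so

    ∬_D (curl F)_z dA = ∫_0^{2π} ∫_0^{6} (36r^2) · r dr dθ.

Inner (r from 0 to 6): 11664.
Outer (θ from 0 to 2π): 23328π.

Therefore ∮_C F · dr = 23328π.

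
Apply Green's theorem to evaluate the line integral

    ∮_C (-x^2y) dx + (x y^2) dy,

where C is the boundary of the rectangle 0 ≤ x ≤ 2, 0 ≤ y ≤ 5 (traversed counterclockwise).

Green's theorem converts the closed line integral into a double integral over the enclosed region D:

    ∮_C P dx + Q dy = ∬_D (∂Q/∂x - ∂P/∂y) dA.

Here P = -x^2y, Q = x y^2, so

    ∂Q/∂x = y^2,    ∂P/∂y = -x^2,
    ∂Q/∂x - ∂P/∂y = x^2 + y^2.

D is the region 0 ≤ x ≤ 2, 0 ≤ y ≤ 5. Evaluating the double integral:

    ∬_D (x^2 + y^2) dA = ∫_0^{2} ∫_0^{5} (x^2 + y^2) dy dx.

Inner (y from 0 to 5): 5x^2 + 125/3.
Outer (x from 0 to 2): 290/3.

Therefore ∮_C P dx + Q dy = 290/3.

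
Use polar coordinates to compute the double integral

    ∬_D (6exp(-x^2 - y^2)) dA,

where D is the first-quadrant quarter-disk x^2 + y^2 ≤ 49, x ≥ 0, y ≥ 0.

The region D is 0 ≤ r ≤ 7, 0 ≤ θ ≤ π/2 in polar coordinates, where x = r cos(θ), y = r sin(θ), and dA = r dr dθ.

Under the substitution, the integrand becomes 6exp(-r^2), so

    ∬_D (6exp(-x^2 - y^2)) dA = ∫_{0}^{π/2} ∫_{0}^{7} (6exp(-r^2)) · r dr dθ.

Inner integral (in r): ∫_{0}^{7} (6exp(-r^2)) · r dr = 3 - 3exp(-49).

Outer integral (in θ): ∫_{0}^{π/2} (3 - 3exp(-49)) dθ = -3π (1 - exp(49))exp(-49)/2.

Therefore ∬_D (6exp(-x^2 - y^2)) dA = -3π (1 - exp(49))exp(-49)/2.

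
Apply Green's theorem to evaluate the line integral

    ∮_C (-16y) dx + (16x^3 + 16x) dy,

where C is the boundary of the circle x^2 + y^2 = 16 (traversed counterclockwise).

Green's theorem converts the closed line integral into a double integral over the enclosed region D:

    ∮_C P dx + Q dy = ∬_D (∂Q/∂x - ∂P/∂y) dA.

Here P = -16y, Q = 16x^3 + 16x, so

    ∂Q/∂x = 48x^2 + 16,    ∂P/∂y = -16,
    ∂Q/∂x - ∂P/∂y = 48x^2 + 32.

D is the region x^2 + y^2 ≤ 16. Evaluating the double integral:

In polar coordinates (x = r cos θ, y = r sin θ, dA = r dr dθ) the integrand becomes 48r^2cos(θ)^2 + 32, so

    ∬_D (48x^2 + 32) dA = ∫_0^{2π} ∫_0^{4} (48r^2cos(θ)^2 + 32) · r dr dθ.

Inner (r from 0 to 4): 3072cos(θ)^2 + 256.
Outer (θ from 0 to 2π): 3584π.

Therefore ∮_C P dx + Q dy = 3584π.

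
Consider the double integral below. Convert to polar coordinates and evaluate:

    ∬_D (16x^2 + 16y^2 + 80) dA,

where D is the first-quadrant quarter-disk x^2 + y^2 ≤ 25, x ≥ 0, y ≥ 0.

The region D is 0 ≤ r ≤ 5, 0 ≤ θ ≤ π/2 in polar coordinates, where x = r cos(θ), y = r sin(θ), and dA = r dr dθ.

Under the substitution, the integrand becomes 16r^2 + 80, so

    ∬_D (16x^2 + 16y^2 + 80) dA = ∫_{0}^{π/2} ∫_{0}^{5} (16r^2 + 80) · r dr dθ.

Inner integral (in r): ∫_{0}^{5} (16r^2 + 80) · r dr = 3500.

Outer integral (in θ): ∫_{0}^{π/2} (3500) dθ = 1750π.

Therefore ∬_D (16x^2 + 16y^2 + 80) dA = 1750π.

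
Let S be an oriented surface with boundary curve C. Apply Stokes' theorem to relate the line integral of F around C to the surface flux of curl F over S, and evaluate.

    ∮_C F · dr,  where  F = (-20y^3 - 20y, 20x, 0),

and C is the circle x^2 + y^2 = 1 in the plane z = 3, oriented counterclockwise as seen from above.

Let S be the flat disk x^2 + y^2 ≤ 1 in the plane z = 3, with upward unit normal n̂ = ẑ. By Stokes' theorem,

    ∮_C F · dr = ∬_S (∇ × F) · n̂ dS = ∬_D (curl F)_z dA,

where D is the disk x^2 + y^2 ≤ 1.

Compute the curl of F = (-20y^3 - 20y, 20x, 0):
    (∇ × F)_x = ∂F_z/∂y - ∂F_y/∂z = 0,
    (∇ × F)_y = ∂F_x/∂z - ∂F_z/∂x = 0,
    (∇ × F)_z = ∂F_y/∂x - ∂F_x/∂y = 60y^2 + 40.

On z = 3, (curl F)_z = 60y^2 + 40.

Convert to polar (x = r cos θ, y = r sin θ, dA = r dr dθ); the integrand becomes 60r^2sin(θ)^2 + 40, so

    ∬_D (curl F)_z dA = ∫_0^{2π} ∫_0^{1} (60r^2sin(θ)^2 + 40) · r dr dθ.

Inner (r from 0 to 1): 15sin(θ)^2 + 20.
Outer (θ from 0 to 2π): 55π.

Therefore ∮_C F · dr = 55π.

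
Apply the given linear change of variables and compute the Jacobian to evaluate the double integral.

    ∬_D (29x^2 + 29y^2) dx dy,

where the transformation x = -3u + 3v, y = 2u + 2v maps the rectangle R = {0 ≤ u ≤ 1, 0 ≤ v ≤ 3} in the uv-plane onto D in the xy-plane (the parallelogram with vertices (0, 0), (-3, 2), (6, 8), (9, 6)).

Compute the Jacobian determinant of (x, y) with respect to (u, v):

    ∂(x,y)/∂(u,v) = | -3  3 | = (-3)(2) - (3)(2) = -12.
                   | 2  2 |

Its absolute value is |J| = 12 (the area scaling factor).

Substituting x = -3u + 3v, y = 2u + 2v into the integrand,

    29x^2 + 29y^2 → 377u^2 - 290u v + 377v^2,

so the integral becomes

    ∬_R (377u^2 - 290u v + 377v^2) · |J| du dv = ∫_0^1 ∫_0^3 (4524u^2 - 3480u v + 4524v^2) dv du.

Inner (v): 13572u^2 - 15660u + 40716.
Outer (u): 37410.

Therefore ∬_D (29x^2 + 29y^2) dx dy = 37410.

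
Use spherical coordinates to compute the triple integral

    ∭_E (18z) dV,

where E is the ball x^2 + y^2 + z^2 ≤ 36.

In spherical coordinates, x = ρ sin(φ) cos(θ), y = ρ sin(φ) sin(θ), z = ρ cos(φ), and dV = ρ^2 sin(φ) dρ dφ dθ.

The integrand becomes 18ρ cos(φ), so

    ∭_E (18z) dV = ∫_{0}^{2π} ∫_{0}^{π} ∫_{0}^{6} (18ρ cos(φ)) · ρ^2 sin(φ) dρ dφ dθ.

Inner (ρ): 2916sin(2φ).
Middle (φ): 0.
Outer (θ): 0.

Therefore the triple integral equals 0.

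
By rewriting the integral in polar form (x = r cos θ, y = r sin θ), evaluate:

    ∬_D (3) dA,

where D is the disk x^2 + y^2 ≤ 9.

The region D is 0 ≤ r ≤ 3, 0 ≤ θ ≤ 2π in polar coordinates, where x = r cos(θ), y = r sin(θ), and dA = r dr dθ.

Under the substitution, the integrand becomes 3, so

    ∬_D (3) dA = ∫_{0}^{2π} ∫_{0}^{3} (3) · r dr dθ.

Inner integral (in r): ∫_{0}^{3} (3) · r dr = 27/2.

Outer integral (in θ): ∫_{0}^{2π} (27/2) dθ = 27π.

Therefore ∬_D (3) dA = 27π.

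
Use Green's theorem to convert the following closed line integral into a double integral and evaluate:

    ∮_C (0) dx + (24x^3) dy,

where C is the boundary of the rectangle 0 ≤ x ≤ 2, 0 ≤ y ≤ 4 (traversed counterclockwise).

Green's theorem converts the closed line integral into a double integral over the enclosed region D:

    ∮_C P dx + Q dy = ∬_D (∂Q/∂x - ∂P/∂y) dA.

Here P = 0, Q = 24x^3, so

    ∂Q/∂x = 72x^2,    ∂P/∂y = 0,
    ∂Q/∂x - ∂P/∂y = 72x^2.

D is the region 0 ≤ x ≤ 2, 0 ≤ y ≤ 4. Evaluating the double integral:

    ∬_D (72x^2) dA = ∫_0^{2} ∫_0^{4} (72x^2) dy dx.

Inner (y from 0 to 4): 288x^2.
Outer (x from 0 to 2): 768.

Therefore ∮_C P dx + Q dy = 768.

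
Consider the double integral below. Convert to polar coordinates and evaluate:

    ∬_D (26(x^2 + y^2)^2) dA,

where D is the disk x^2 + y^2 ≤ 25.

The region D is 0 ≤ r ≤ 5, 0 ≤ θ ≤ 2π in polar coordinates, where x = r cos(θ), y = r sin(θ), and dA = r dr dθ.

Under the substitution, the integrand becomes 26r^4, so

    ∬_D (26(x^2 + y^2)^2) dA = ∫_{0}^{2π} ∫_{0}^{5} (26r^4) · r dr dθ.

Inner integral (in r): ∫_{0}^{5} (26r^4) · r dr = 203125/3.

Outer integral (in θ): ∫_{0}^{2π} (203125/3) dθ = 406250π/3.

Therefore ∬_D (26(x^2 + y^2)^2) dA = 406250π/3.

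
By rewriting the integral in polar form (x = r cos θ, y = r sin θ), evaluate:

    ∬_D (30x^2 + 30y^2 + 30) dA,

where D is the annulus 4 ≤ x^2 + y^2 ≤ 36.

The region D is 2 ≤ r ≤ 6, 0 ≤ θ ≤ 2π in polar coordinates, where x = r cos(θ), y = r sin(θ), and dA = r dr dθ.

Under the substitution, the integrand becomes 30r^2 + 30, so

    ∬_D (30x^2 + 30y^2 + 30) dA = ∫_{0}^{2π} ∫_{2}^{6} (30r^2 + 30) · r dr dθ.

Inner integral (in r): ∫_{2}^{6} (30r^2 + 30) · r dr = 10080.

Outer integral (in θ): ∫_{0}^{2π} (10080) dθ = 20160π.

Therefore ∬_D (30x^2 + 30y^2 + 30) dA = 20160π.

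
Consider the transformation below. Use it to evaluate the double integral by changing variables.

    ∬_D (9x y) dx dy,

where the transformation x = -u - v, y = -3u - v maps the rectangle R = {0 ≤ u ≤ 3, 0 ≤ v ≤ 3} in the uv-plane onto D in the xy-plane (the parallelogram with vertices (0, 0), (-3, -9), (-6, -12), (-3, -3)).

Compute the Jacobian determinant of (x, y) with respect to (u, v):

    ∂(x,y)/∂(u,v) = | -1  -1 | = (-1)(-1) - (-1)(-3) = -2.
                   | -3  -1 |

Its absolute value is |J| = 2 (the area scaling factor).

Substituting x = -u - v, y = -3u - v into the integrand,

    9x y → 27u^2 + 36u v + 9v^2,

so the integral becomes

    ∬_R (27u^2 + 36u v + 9v^2) · |J| du dv = ∫_0^3 ∫_0^3 (54u^2 + 72u v + 18v^2) dv du.

Inner (v): 162u^2 + 324u + 162.
Outer (u): 3402.

Therefore ∬_D (9x y) dx dy = 3402.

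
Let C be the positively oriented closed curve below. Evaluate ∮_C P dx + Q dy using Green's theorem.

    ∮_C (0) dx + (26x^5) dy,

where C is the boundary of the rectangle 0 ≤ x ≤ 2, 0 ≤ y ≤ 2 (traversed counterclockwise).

Green's theorem converts the closed line integral into a double integral over the enclosed region D:

    ∮_C P dx + Q dy = ∬_D (∂Q/∂x - ∂P/∂y) dA.

Here P = 0, Q = 26x^5, so

    ∂Q/∂x = 130x^4,    ∂P/∂y = 0,
    ∂Q/∂x - ∂P/∂y = 130x^4.

D is the region 0 ≤ x ≤ 2, 0 ≤ y ≤ 2. Evaluating the double integral:

    ∬_D (130x^4) dA = ∫_0^{2} ∫_0^{2} (130x^4) dy dx.

Inner (y from 0 to 2): 260x^4.
Outer (x from 0 to 2): 1664.

Therefore ∮_C P dx + Q dy = 1664.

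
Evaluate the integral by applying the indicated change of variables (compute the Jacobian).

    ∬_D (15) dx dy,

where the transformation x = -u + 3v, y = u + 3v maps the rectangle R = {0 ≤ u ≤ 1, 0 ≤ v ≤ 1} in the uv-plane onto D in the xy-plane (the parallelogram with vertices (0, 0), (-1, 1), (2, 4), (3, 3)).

Compute the Jacobian determinant of (x, y) with respect to (u, v):

    ∂(x,y)/∂(u,v) = | -1  3 | = (-1)(3) - (3)(1) = -6.
                   | 1  3 |

Its absolute value is |J| = 6 (the area scaling factor).

Substituting x = -u + 3v, y = u + 3v into the integrand,

    15 → 15,

so the integral becomes

    ∬_R (15) · |J| du dv = ∫_0^1 ∫_0^1 (90) dv du.

Inner (v): 90.
Outer (u): 90.

Therefore ∬_D (15) dx dy = 90.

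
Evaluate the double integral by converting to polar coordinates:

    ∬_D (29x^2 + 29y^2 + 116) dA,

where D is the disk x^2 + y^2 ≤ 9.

The region D is 0 ≤ r ≤ 3, 0 ≤ θ ≤ 2π in polar coordinates, where x = r cos(θ), y = r sin(θ), and dA = r dr dθ.

Under the substitution, the integrand becomes 29r^2 + 116, so

    ∬_D (29x^2 + 29y^2 + 116) dA = ∫_{0}^{2π} ∫_{0}^{3} (29r^2 + 116) · r dr dθ.

Inner integral (in r): ∫_{0}^{3} (29r^2 + 116) · r dr = 4437/4.

Outer integral (in θ): ∫_{0}^{2π} (4437/4) dθ = 4437π/2.

Therefore ∬_D (29x^2 + 29y^2 + 116) dA = 4437π/2.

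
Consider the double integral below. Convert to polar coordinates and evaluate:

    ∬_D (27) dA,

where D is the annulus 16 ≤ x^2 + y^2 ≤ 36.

The region D is 4 ≤ r ≤ 6, 0 ≤ θ ≤ 2π in polar coordinates, where x = r cos(θ), y = r sin(θ), and dA = r dr dθ.

Under the substitution, the integrand becomes 27, so

    ∬_D (27) dA = ∫_{0}^{2π} ∫_{4}^{6} (27) · r dr dθ.

Inner integral (in r): ∫_{4}^{6} (27) · r dr = 270.

Outer integral (in θ): ∫_{0}^{2π} (270) dθ = 540π.

Therefore ∬_D (27) dA = 540π.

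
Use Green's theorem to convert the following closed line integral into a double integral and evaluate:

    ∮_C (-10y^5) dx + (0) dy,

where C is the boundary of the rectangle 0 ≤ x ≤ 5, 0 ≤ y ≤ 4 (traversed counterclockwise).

Green's theorem converts the closed line integral into a double integral over the enclosed region D:

    ∮_C P dx + Q dy = ∬_D (∂Q/∂x - ∂P/∂y) dA.

Here P = -10y^5, Q = 0, so

    ∂Q/∂x = 0,    ∂P/∂y = -50y^4,
    ∂Q/∂x - ∂P/∂y = 50y^4.

D is the region 0 ≤ x ≤ 5, 0 ≤ y ≤ 4. Evaluating the double integral:

    ∬_D (50y^4) dA = ∫_0^{5} ∫_0^{4} (50y^4) dy dx.

Inner (y from 0 to 4): 10240.
Outer (x from 0 to 5): 51200.

Therefore ∮_C P dx + Q dy = 51200.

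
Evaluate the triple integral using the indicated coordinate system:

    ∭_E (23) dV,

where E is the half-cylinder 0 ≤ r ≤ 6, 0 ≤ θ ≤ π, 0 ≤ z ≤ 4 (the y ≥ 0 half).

In cylindrical coordinates, x = r cos(θ), y = r sin(θ), z = z, and dV = r dr dθ dz.

The integrand becomes 23, so

    ∭_E (23) dV = ∫_{0}^{π} ∫_{0}^{6} ∫_{0}^{4} (23) · r dz dr dθ.

Inner (z): 92r.
Middle (r from 0 to 6): 1656.
Outer (θ): 1656π.

Therefore the triple integral equals 1656π.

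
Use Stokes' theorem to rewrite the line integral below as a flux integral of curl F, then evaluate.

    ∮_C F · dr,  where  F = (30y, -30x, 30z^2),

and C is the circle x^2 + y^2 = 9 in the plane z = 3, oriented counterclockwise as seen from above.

Let S be the flat disk x^2 + y^2 ≤ 9 in the plane z = 3, with upward unit normal n̂ = ẑ. By Stokes' theorem,

    ∮_C F · dr = ∬_S (∇ × F) · n̂ dS = ∬_D (curl F)_z dA,

where D is the disk x^2 + y^2 ≤ 9.

Compute the curl of F = (30y, -30x, 30z^2):
    (∇ × F)_x = ∂F_z/∂y - ∂F_y/∂z = 0,
    (∇ × F)_y = ∂F_x/∂z - ∂F_z/∂x = 0,
    (∇ × F)_z = ∂F_y/∂x - ∂F_x/∂y = -60.

On z = 3, (curl F)_z = -60.

Convert to polar (x = r cos θ, y = r sin θ, dA = r dr dθ); the integrand becomes -60, so

    ∬_D (curl F)_z dA = ∫_0^{2π} ∫_0^{3} (-60) · r dr dθ.

Inner (r from 0 to 3): -270.
Outer (θ from 0 to 2π): -540π.

Therefore ∮_C F · dr = -540π.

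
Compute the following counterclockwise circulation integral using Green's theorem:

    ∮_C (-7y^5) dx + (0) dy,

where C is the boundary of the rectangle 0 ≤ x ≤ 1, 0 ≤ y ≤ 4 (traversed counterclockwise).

Green's theorem converts the closed line integral into a double integral over the enclosed region D:

    ∮_C P dx + Q dy = ∬_D (∂Q/∂x - ∂P/∂y) dA.

Here P = -7y^5, Q = 0, so

    ∂Q/∂x = 0,    ∂P/∂y = -35y^4,
    ∂Q/∂x - ∂P/∂y = 35y^4.

D is the region 0 ≤ x ≤ 1, 0 ≤ y ≤ 4. Evaluating the double integral:

    ∬_D (35y^4) dA = ∫_0^{1} ∫_0^{4} (35y^4) dy dx.

Inner (y from 0 to 4): 7168.
Outer (x from 0 to 1): 7168.

Therefore ∮_C P dx + Q dy = 7168.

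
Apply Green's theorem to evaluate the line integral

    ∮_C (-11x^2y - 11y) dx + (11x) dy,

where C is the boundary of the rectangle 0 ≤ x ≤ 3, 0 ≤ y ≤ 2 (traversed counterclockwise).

Green's theorem converts the closed line integral into a double integral over the enclosed region D:

    ∮_C P dx + Q dy = ∬_D (∂Q/∂x - ∂P/∂y) dA.

Here P = -11x^2y - 11y, Q = 11x, so

    ∂Q/∂x = 11,    ∂P/∂y = -11x^2 - 11,
    ∂Q/∂x - ∂P/∂y = 11x^2 + 22.

D is the region 0 ≤ x ≤ 3, 0 ≤ y ≤ 2. Evaluating the double integral:

    ∬_D (11x^2 + 22) dA = ∫_0^{3} ∫_0^{2} (11x^2 + 22) dy dx.

Inner (y from 0 to 2): 22x^2 + 44.
Outer (x from 0 to 3): 330.

Therefore ∮_C P dx + Q dy = 330.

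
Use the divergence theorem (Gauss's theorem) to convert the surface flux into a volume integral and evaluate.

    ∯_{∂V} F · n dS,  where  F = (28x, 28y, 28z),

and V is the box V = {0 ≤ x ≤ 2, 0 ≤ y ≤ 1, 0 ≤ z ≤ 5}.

By the divergence theorem,

    ∯_{∂V} F · n dS = ∭_V (∇ · F) dV.

Compute the divergence:
    ∇ · F = ∂F_x/∂x + ∂F_y/∂y + ∂F_z/∂z = 28 + 28 + 28 = 84.

V is a rectangular box, so dV = dx dy dz with 0 ≤ x ≤ 2, 0 ≤ y ≤ 1, 0 ≤ z ≤ 5.

Integrate (84) over V as an iterated integral:

    ∭_V (∇·F) dV = ∫_0^{2} ∫_0^{1} ∫_0^{5} (84) dz dy dx.

Inner (z from 0 to 5): 420.
Middle (y from 0 to 1): 420.
Outer (x from 0 to 2): 840.

Therefore ∯_{∂V} F · n dS = 840.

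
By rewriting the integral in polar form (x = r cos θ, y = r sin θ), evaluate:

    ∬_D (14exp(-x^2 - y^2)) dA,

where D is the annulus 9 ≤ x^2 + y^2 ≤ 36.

The region D is 3 ≤ r ≤ 6, 0 ≤ θ ≤ 2π in polar coordinates, where x = r cos(θ), y = r sin(θ), and dA = r dr dθ.

Under the substitution, the integrand becomes 14exp(-r^2), so

    ∬_D (14exp(-x^2 - y^2)) dA = ∫_{0}^{2π} ∫_{3}^{6} (14exp(-r^2)) · r dr dθ.

Inner integral (in r): ∫_{3}^{6} (14exp(-r^2)) · r dr = -(7 - 7exp(27))exp(-36).

Outer integral (in θ): ∫_{0}^{2π} (-(7 - 7exp(27))exp(-36)) dθ = -14π (1 - exp(27))exp(-36).

Therefore ∬_D (14exp(-x^2 - y^2)) dA = -14π (1 - exp(27))exp(-36).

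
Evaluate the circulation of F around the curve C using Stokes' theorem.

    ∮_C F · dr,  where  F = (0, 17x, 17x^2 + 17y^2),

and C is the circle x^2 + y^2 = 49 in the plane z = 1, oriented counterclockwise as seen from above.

Let S be the flat disk x^2 + y^2 ≤ 49 in the plane z = 1, with upward unit normal n̂ = ẑ. By Stokes' theorem,

    ∮_C F · dr = ∬_S (∇ × F) · n̂ dS = ∬_D (curl F)_z dA,

where D is the disk x^2 + y^2 ≤ 49.

Compute the curl of F = (0, 17x, 17x^2 + 17y^2):
    (∇ × F)_x = ∂F_z/∂y - ∂F_y/∂z = 34y,
    (∇ × F)_y = ∂F_x/∂z - ∂F_z/∂x = -34x,
    (∇ × F)_z = ∂F_y/∂x - ∂F_x/∂y = 17.

On z = 1, (curl F)_z = 17.

Convert to polar (x = r cos θ, y = r sin θ, dA = r dr dθ); the integrand becomes 17, so

    ∬_D (curl F)_z dA = ∫_0^{2π} ∫_0^{7} (17) · r dr dθ.

Inner (r from 0 to 7): 833/2.
Outer (θ from 0 to 2π): 833π.

Therefore ∮_C F · dr = 833π.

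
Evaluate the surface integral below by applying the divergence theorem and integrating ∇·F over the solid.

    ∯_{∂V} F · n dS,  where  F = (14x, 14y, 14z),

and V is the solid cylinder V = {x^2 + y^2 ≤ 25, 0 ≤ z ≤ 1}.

By the divergence theorem,

    ∯_{∂V} F · n dS = ∭_V (∇ · F) dV.

Compute the divergence:
    ∇ · F = ∂F_x/∂x + ∂F_y/∂y + ∂F_z/∂z = 14 + 14 + 14 = 42.

In cylindrical coordinates, x = r cos(θ), y = r sin(θ), z = z, dV = r dr dθ dz, with 0 ≤ r ≤ 5, 0 ≤ θ ≤ 2π, 0 ≤ z ≤ 1.

The integrand, after substitution and multiplying by the volume element, becomes (42) · r, so

    ∭_V (∇·F) dV = ∫_0^{2π} ∫_0^{5} ∫_0^{1} (42) · r dz dr dθ.

Inner (z from 0 to 1): 42r.
Middle (r from 0 to 5): 525.
Outer (θ from 0 to 2π): 1050π.

Therefore ∯_{∂V} F · n dS = 1050π.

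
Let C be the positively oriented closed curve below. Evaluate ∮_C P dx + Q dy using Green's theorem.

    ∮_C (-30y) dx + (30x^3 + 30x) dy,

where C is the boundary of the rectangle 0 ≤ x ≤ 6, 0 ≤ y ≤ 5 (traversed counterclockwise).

Green's theorem converts the closed line integral into a double integral over the enclosed region D:

    ∮_C P dx + Q dy = ∬_D (∂Q/∂x - ∂P/∂y) dA.

Here P = -30y, Q = 30x^3 + 30x, so

    ∂Q/∂x = 90x^2 + 30,    ∂P/∂y = -30,
    ∂Q/∂x - ∂P/∂y = 90x^2 + 60.

D is the region 0 ≤ x ≤ 6, 0 ≤ y ≤ 5. Evaluating the double integral:

    ∬_D (90x^2 + 60) dA = ∫_0^{6} ∫_0^{5} (90x^2 + 60) dy dx.

Inner (y from 0 to 5): 450x^2 + 300.
Outer (x from 0 to 6): 34200.

Therefore ∮_C P dx + Q dy = 34200.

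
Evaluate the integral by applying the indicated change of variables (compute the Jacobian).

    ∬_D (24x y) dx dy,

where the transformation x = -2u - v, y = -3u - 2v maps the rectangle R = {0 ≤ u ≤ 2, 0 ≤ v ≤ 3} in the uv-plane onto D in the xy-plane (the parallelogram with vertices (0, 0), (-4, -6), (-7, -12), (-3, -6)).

Compute the Jacobian determinant of (x, y) with respect to (u, v):

    ∂(x,y)/∂(u,v) = | -2  -1 | = (-2)(-2) - (-1)(-3) = 1.
                   | -3  -2 |

Its absolute value is |J| = 1 (the area scaling factor).

Substituting x = -2u - v, y = -3u - 2v into the integrand,

    24x y → 144u^2 + 168u v + 48v^2,

so the integral becomes

    ∬_R (144u^2 + 168u v + 48v^2) · |J| du dv = ∫_0^2 ∫_0^3 (144u^2 + 168u v + 48v^2) dv du.

Inner (v): 432u^2 + 756u + 432.
Outer (u): 3528.

Therefore ∬_D (24x y) dx dy = 3528.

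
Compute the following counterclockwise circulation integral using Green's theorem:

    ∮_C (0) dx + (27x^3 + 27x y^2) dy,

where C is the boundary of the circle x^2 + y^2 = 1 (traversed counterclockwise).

Green's theorem converts the closed line integral into a double integral over the enclosed region D:

    ∮_C P dx + Q dy = ∬_D (∂Q/∂x - ∂P/∂y) dA.

Here P = 0, Q = 27x^3 + 27x y^2, so

    ∂Q/∂x = 81x^2 + 27y^2,    ∂P/∂y = 0,
    ∂Q/∂x - ∂P/∂y = 81x^2 + 27y^2.

D is the region x^2 + y^2 ≤ 1. Evaluating the double integral:

In polar coordinates (x = r cos θ, y = r sin θ, dA = r dr dθ) the integrand becomes 27r^2(cos(2θ) + 2), so

    ∬_D (81x^2 + 27y^2) dA = ∫_0^{2π} ∫_0^{1} (27r^2(cos(2θ) + 2)) · r dr dθ.

Inner (r from 0 to 1): 27cos(2θ)/4 + 27/2.
Outer (θ from 0 to 2π): 27π.

Therefore ∮_C P dx + Q dy = 27π.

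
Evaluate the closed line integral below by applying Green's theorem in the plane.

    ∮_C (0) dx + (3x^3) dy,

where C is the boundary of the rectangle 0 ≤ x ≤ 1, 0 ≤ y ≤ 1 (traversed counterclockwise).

Green's theorem converts the closed line integral into a double integral over the enclosed region D:

    ∮_C P dx + Q dy = ∬_D (∂Q/∂x - ∂P/∂y) dA.

Here P = 0, Q = 3x^3, so

    ∂Q/∂x = 9x^2,    ∂P/∂y = 0,
    ∂Q/∂x - ∂P/∂y = 9x^2.

D is the region 0 ≤ x ≤ 1, 0 ≤ y ≤ 1. Evaluating the double integral:

    ∬_D (9x^2) dA = ∫_0^{1} ∫_0^{1} (9x^2) dy dx.

Inner (y from 0 to 1): 9x^2.
Outer (x from 0 to 1): 3.

Therefore ∮_C P dx + Q dy = 3.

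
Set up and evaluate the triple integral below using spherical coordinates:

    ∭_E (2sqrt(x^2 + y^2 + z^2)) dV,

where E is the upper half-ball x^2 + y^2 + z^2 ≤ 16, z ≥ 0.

In spherical coordinates, x = ρ sin(φ) cos(θ), y = ρ sin(φ) sin(θ), z = ρ cos(φ), and dV = ρ^2 sin(φ) dρ dφ dθ.

The integrand becomes 2ρ, so

    ∭_E (2sqrt(x^2 + y^2 + z^2)) dV = ∫_{0}^{2π} ∫_{0}^{π/2} ∫_{0}^{4} (2ρ) · ρ^2 sin(φ) dρ dφ dθ.

Inner (ρ): 128sin(φ).
Middle (φ): 128.
Outer (θ): 256π.

Therefore the triple integral equals 256π.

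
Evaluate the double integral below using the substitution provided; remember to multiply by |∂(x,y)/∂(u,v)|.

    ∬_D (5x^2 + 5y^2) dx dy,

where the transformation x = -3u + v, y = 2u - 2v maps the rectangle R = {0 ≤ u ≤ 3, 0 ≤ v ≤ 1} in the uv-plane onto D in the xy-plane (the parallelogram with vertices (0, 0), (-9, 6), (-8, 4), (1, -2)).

Compute the Jacobian determinant of (x, y) with respect to (u, v):

    ∂(x,y)/∂(u,v) = | -3  1 | = (-3)(-2) - (1)(2) = 4.
                   | 2  -2 |

Its absolute value is |J| = 4 (the area scaling factor).

Substituting x = -3u + v, y = 2u - 2v into the integrand,

    5x^2 + 5y^2 → 65u^2 - 70u v + 25v^2,

so the integral becomes

    ∬_R (65u^2 - 70u v + 25v^2) · |J| du dv = ∫_0^3 ∫_0^1 (260u^2 - 280u v + 100v^2) dv du.

Inner (v): 260u^2 - 140u + 100/3.
Outer (u): 1810.

Therefore ∬_D (5x^2 + 5y^2) dx dy = 1810.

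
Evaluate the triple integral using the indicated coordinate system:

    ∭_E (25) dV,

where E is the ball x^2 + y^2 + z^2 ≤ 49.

In spherical coordinates, x = ρ sin(φ) cos(θ), y = ρ sin(φ) sin(θ), z = ρ cos(φ), and dV = ρ^2 sin(φ) dρ dφ dθ.

The integrand becomes 25, so

    ∭_E (25) dV = ∫_{0}^{2π} ∫_{0}^{π} ∫_{0}^{7} (25) · ρ^2 sin(φ) dρ dφ dθ.

Inner (ρ): 8575sin(φ)/3.
Middle (φ): 17150/3.
Outer (θ): 34300π/3.

Therefore the triple integral equals 34300π/3.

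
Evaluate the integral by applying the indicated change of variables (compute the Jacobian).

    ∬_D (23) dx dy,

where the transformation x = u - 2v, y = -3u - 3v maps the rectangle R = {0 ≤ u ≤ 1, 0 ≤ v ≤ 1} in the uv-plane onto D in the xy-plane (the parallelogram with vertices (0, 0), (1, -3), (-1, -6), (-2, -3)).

Compute the Jacobian determinant of (x, y) with respect to (u, v):

    ∂(x,y)/∂(u,v) = | 1  -2 | = (1)(-3) - (-2)(-3) = -9.
                   | -3  -3 |

Its absolute value is |J| = 9 (the area scaling factor).

Substituting x = u - 2v, y = -3u - 3v into the integrand,

    23 → 23,

so the integral becomes

    ∬_R (23) · |J| du dv = ∫_0^1 ∫_0^1 (207) dv du.

Inner (v): 207.
Outer (u): 207.

Therefore ∬_D (23) dx dy = 207.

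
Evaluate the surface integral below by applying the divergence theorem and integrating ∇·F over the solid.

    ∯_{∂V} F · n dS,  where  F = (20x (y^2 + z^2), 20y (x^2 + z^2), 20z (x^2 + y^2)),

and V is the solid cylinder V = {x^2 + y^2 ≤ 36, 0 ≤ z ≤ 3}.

By the divergence theorem,

    ∯_{∂V} F · n dS = ∭_V (∇ · F) dV.

Compute the divergence:
    ∇ · F = ∂F_x/∂x + ∂F_y/∂y + ∂F_z/∂z = 20y^2 + 20z^2 + 20x^2 + 20z^2 + 20x^2 + 20y^2 = 40x^2 + 40y^2 + 40z^2.

In cylindrical coordinates, x = r cos(θ), y = r sin(θ), z = z, dV = r dr dθ dz, with 0 ≤ r ≤ 6, 0 ≤ θ ≤ 2π, 0 ≤ z ≤ 3.

The integrand, after substitution and multiplying by the volume element, becomes (40r^2 + 40z^2) · r, so

    ∭_V (∇·F) dV = ∫_0^{2π} ∫_0^{6} ∫_0^{3} (40r^2 + 40z^2) · r dz dr dθ.

Inner (z from 0 to 3): 120r (r^2 + 3).
Middle (r from 0 to 6): 45360.
Outer (θ from 0 to 2π): 90720π.

Therefore ∯_{∂V} F · n dS = 90720π.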